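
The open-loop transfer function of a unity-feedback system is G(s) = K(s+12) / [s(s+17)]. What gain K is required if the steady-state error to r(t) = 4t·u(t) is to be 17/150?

G(s) has one factor of s in the denominator, so the system is type 1.
K_v = lim_{s→0} s·G(s) = K·12 / (17) = (12/17)·K.
e_ss = 4/K_v = 17/150 ⇒ K_v = 600/17 ⇒ K = (600/17)/(12/17) = 50.

50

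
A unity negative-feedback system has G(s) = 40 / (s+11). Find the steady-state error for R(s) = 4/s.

System type = 0 (no poles at s=0).
K_p = lim_{s→0} G(s) = 40 / (11) = 40/11.
e_ss = 4/(1 + K_p) = 4/(51/11) = 44/51.

44/51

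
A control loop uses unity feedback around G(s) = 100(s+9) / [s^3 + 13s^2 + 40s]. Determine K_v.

22.5

The denominator has no term below 40s — 1 pole at s=0, type 1.
K_v = lim_{s→0} s·G(s) = 100·9 / 40 = 22.5.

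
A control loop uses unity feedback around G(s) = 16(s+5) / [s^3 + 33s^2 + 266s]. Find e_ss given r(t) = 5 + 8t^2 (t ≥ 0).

infinity

Lowest-order denominator term is 266s, so the open loop has 1 pole at the origin → type 1 system. Taking each input component in turn:
  • 5: tracked with zero error.
  • 8t^2: a type-1 system cannot track it, e_ss → ∞.
The unbounded component dominates.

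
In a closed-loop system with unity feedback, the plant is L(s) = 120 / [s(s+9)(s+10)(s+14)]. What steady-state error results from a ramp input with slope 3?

31.5

System type = 1 (one pole at s=0).
K_v = lim_{s→0} s·L(s) = 120 / (9·10·14) = 2/21.
e_ss = 3/K_v = 3/(2/21) = 31.5.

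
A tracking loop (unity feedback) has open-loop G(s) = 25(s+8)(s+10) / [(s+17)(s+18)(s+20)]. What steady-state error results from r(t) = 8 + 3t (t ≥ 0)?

infinity

The open loop has no poles at the origin → type 0 system. By superposition:
  • 8: e_ss = 8/(1+K_p) with K_p=50/153 → 1224/203.
  • 3t: a type-0 system cannot track it, e_ss → ∞.
The unbounded component dominates.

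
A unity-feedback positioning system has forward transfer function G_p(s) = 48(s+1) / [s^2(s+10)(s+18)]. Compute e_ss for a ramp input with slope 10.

0

Two free integrators in G_p(s): this is a type 2 system.
K_v = ∞ for a type-2 system; e_ss to a ramp is zero.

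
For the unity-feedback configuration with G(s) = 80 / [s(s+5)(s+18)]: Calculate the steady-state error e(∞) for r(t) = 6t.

6.75

G(s) has one factor of s in the denominator, so the system is type 1.
K_v = lim_{s→0} s·G(s) = 80 / (5·18) = 8/9.
e_ss = 6/K_v = 6/(8/9) = 6.75.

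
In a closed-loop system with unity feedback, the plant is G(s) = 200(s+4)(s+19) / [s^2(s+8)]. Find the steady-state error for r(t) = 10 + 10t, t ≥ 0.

0

G(s) has two factors of s in the denominator, so the system is type 2. Taking each input component in turn:
  • 10: tracked with zero error.
  • 10t: tracked with zero error.
Total e_ss = 0.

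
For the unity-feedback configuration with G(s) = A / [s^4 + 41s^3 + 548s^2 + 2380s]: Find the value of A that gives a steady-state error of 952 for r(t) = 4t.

The denominator has no term below 2380s — 1 pole at s=0, type 1.
K_v = lim_{s→0} s·G(s) = A / 2380 = (1/2380)·A.
e_ss = 4/K_v = 952 ⇒ K_v = 1/238 ⇒ A = (1/238)/(1/2380) = 10.

10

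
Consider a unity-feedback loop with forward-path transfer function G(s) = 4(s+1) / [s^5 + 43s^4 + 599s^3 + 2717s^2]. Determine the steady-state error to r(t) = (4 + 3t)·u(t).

0

The denominator has no term below 2717s^2 — 2 poles at s=0, type 2. By superposition:
  • 4: tracked with zero error.
  • 3t: tracked with zero error.
Total e_ss = 0.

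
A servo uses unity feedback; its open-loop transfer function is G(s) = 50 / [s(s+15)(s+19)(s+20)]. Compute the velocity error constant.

1/114

One free integrator in G(s): this is a type 1 system.
K_v = lim_{s→0} s·G(s) = 50 / (15·19·20) = 1/114.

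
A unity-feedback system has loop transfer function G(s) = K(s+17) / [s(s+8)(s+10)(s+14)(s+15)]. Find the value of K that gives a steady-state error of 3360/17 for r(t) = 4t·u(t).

20

System type = 1 (one pole at s=0).
K_v = lim_{s→0} s·G(s) = K·17 / (8·10·14·15) = (17/16800)·K.
e_ss = 4/K_v = 3360/17 ⇒ K_v = 17/840 ⇒ K = (17/840)/(17/16800) = 20.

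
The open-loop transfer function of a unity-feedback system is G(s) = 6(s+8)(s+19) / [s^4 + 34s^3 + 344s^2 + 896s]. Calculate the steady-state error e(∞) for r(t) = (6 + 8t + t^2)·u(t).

infinity

Lowest-order denominator term is 896s, so the open loop has 1 pole at the origin → type 1 system. Treating each term separately:
  • 6: tracked with zero error.
  • 8t: e_ss = 8/K_v with K_v=57/56 → 448/57.
  • t^2: a type-1 system cannot track it, e_ss → ∞.
The unbounded component dominates.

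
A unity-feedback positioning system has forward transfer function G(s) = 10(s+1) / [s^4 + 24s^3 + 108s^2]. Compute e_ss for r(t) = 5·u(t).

The denominator has no term below 108s^2 — 2 poles at s=0, type 2.
A type-2 system has K_p = ∞, so it tracks a step input with zero steady-state error.

0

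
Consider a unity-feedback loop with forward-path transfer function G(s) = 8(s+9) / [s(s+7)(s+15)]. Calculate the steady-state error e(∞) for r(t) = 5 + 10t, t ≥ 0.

175/12

G(s) has one factor of s in the denominator, so the system is type 1. By superposition:
  • 5: tracked with zero error.
  • 10t: e_ss = 10/K_v with K_v=24/35 → 175/12.
Total e_ss = 175/12.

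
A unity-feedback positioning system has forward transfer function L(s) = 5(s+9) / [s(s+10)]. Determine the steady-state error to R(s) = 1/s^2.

2/9

L(s) has one factor of s in the denominator, so the system is type 1.
K_v = lim_{s→0} s·L(s) = 5·9 / (10) = 4.5.
e_ss = 1/K_v = 1/4.5 = 2/9.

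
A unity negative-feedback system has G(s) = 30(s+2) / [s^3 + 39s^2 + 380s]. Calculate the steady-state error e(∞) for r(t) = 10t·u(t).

Lowest-order denominator term is 380s, so the open loop has 1 pole at the origin → type 1 system.
K_v = lim_{s→0} s·G(s) = 30·2 / 380 = 3/19.
e_ss = 10/K_v = 10/(3/19) = 190/3.

190/3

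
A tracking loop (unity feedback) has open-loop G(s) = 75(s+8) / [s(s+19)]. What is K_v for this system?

600/19

G(s) has one factor of s in the denominator, so the system is type 1.
K_v = lim_{s→0} s·G(s) = 75·8 / (19) = 600/19.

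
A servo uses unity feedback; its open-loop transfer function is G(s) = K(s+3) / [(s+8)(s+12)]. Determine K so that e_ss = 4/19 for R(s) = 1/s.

System type = 0 (no poles at s=0).
K_p = lim_{s→0} G(s) = K·3 / (8·12) = (1/32)·K.
e_ss = 1/(1 + K_p) = 4/19 ⇒ 1 + (1/32)·K = 4.75 ⇒ K = 120.

120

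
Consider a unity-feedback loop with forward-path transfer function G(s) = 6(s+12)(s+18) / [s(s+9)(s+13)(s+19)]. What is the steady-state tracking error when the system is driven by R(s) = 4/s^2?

247/36

System type = 1 (one pole at s=0).
K_v = lim_{s→0} s·G(s) = 6·12·18 / (9·13·19) = 144/247.
e_ss = 4/K_v = 4/(144/247) = 247/36.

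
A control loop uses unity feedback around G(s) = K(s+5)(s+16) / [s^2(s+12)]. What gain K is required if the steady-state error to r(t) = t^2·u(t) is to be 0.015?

G(s) has two factors of s in the denominator, so the system is type 2.
K_a = lim_{s→0} s^2·G(s) = K·5·16 / (12) = (20/3)·K.
e_ss = 2/K_a = 0.015 ⇒ K_a = 400/3 ⇒ K = (400/3)/(20/3) = 20.

20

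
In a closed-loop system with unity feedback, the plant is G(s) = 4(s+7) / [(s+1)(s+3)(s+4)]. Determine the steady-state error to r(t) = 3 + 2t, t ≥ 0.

The open loop has no poles at the origin → type 0 system. Taking each input component in turn:
  • 3: e_ss = 3/(1+K_p) with K_p=7/3 → 0.9.
  • 2t: a type-0 system cannot track it, e_ss → ∞.
The unbounded component dominates.

infinity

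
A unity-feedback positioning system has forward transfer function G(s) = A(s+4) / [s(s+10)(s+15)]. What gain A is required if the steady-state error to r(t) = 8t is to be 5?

System type = 1 (one pole at s=0).
K_v = lim_{s→0} s·G(s) = A·4 / (10·15) = (2/75)·A.
e_ss = 8/K_v = 5 ⇒ K_v = 1.6 ⇒ A = 1.6/(2/75) = 60.

60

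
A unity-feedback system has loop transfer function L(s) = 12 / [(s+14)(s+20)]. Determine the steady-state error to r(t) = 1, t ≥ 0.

70/73

The open loop has no poles at the origin → type 0 system.
K_p = lim_{s→0} L(s) = 12 / (14·20) = 3/70.
e_ss = 1/(1 + K_p) = 1/(73/70) = 70/73.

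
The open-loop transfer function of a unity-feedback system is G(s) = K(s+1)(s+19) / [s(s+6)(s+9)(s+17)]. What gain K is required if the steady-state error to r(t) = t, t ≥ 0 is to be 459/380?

40

The open loop has one pole at the origin → type 1 system.
K_v = lim_{s→0} s·G(s) = K·1·19 / (6·9·17) = (19/918)·K.
e_ss = 1/K_v = 459/380 ⇒ K_v = 380/459 ⇒ K = (380/459)/(19/918) = 40.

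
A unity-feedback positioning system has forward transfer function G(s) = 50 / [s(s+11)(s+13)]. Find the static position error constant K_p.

K_p = lim_{s→0} G(s); with 1 pole at the origin the limit diverges, so K_p = ∞.

infinity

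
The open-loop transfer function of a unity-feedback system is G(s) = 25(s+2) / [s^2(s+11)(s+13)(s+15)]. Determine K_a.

10/429

Two free integrators in G(s): this is a type 2 system.
K_a = lim_{s→0} s^2·G(s) = 25·2 / (11·13·15) = 10/429.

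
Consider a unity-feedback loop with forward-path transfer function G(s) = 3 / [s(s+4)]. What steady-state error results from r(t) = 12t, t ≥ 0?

16

G(s) has one factor of s in the denominator, so the system is type 1.
K_v = lim_{s→0} s·G(s) = 3 / (4) = 0.75.
e_ss = 12/K_v = 12/0.75 = 16.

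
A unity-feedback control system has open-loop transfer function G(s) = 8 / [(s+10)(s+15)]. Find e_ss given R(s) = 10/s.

750/79

System type = 0 (no poles at s=0).
K_p = lim_{s→0} G(s) = 8 / (10·15) = 4/75.
e_ss = 10/(1 + K_p) = 10/(79/75) = 750/79.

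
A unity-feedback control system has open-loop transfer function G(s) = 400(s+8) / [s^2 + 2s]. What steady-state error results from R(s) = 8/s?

0

Lowest-order denominator term is 2s, so the open loop has 1 pole at the origin → type 1 system.
K_p = ∞ for a type-1 system; e_ss to a step is zero.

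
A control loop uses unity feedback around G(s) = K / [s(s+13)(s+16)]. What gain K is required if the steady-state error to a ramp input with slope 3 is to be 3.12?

200

The open loop has one pole at the origin → type 1 system.
K_v = lim_{s→0} s·G(s) = K / (13·16) = (1/208)·K.
e_ss = 3/K_v = 3.12 ⇒ K_v = 25/26 ⇒ K = (25/26)/(1/208) = 200.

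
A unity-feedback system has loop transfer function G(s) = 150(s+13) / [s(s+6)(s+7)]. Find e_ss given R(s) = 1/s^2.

7/325

G(s) has one factor of s in the denominator, so the system is type 1.
K_v = lim_{s→0} s·G(s) = 150·13 / (6·7) = 325/7.
e_ss = 1/K_v = 1/(325/7) = 7/325.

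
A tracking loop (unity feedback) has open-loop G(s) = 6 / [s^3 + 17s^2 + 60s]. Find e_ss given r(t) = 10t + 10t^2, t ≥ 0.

Factoring s from the denominator leaves a polynomial with constant term 60, so the system is type 1. Treating each term separately:
  • 10t: e_ss = 10/K_v with K_v=0.1 → 100.
  • 10t^2: a type-1 system cannot track it, e_ss → ∞.
The unbounded component dominates.

infinity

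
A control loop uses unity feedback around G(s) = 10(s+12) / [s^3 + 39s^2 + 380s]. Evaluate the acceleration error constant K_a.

0

Factoring s from the denominator leaves a polynomial with constant term 380, so the system is type 1.
K_a = lim_{s→0} s^2·G(s) = 0 (the extra factor of s kills the finite limit).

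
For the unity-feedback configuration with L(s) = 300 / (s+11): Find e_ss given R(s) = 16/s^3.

infinity

No free integrators in L(s): this is a type 0 system.
K_a = lim_{s→0} s^2·L(s) = 0; the steady-state error to this parabolic input grows without bound.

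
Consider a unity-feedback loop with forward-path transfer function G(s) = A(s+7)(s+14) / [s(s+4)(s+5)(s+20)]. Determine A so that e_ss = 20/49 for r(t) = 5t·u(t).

The open loop has one pole at the origin → type 1 system.
K_v = lim_{s→0} s·G(s) = A·7·14 / (4·5·20) = 0.245·A.
e_ss = 5/K_v = 20/49 ⇒ K_v = 12.25 ⇒ A = 12.25/0.245 = 50.

50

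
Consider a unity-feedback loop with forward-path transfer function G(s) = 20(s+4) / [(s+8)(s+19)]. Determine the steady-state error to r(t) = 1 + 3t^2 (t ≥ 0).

System type = 0 (no poles at s=0). Taking each input component in turn:
  • 1: e_ss = 1/(1+K_p) with K_p=10/19 → 19/29.
  • 3t^2: a type-0 system cannot track it, e_ss → ∞.
The unbounded component dominates.

infinity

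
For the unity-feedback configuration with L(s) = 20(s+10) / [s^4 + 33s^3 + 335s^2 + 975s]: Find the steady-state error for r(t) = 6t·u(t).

Factoring s from the denominator leaves a polynomial with constant term 975, so the system is type 1.
K_v = lim_{s→0} s·L(s) = 20·10 / 975 = 8/39.
e_ss = 6/K_v = 6/(8/39) = 29.25.

29.25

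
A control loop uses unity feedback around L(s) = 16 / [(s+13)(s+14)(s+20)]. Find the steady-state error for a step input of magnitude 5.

2275/457

System type = 0 (no poles at s=0).
K_p = lim_{s→0} L(s) = 16 / (13·14·20) = 2/455.
e_ss = 5/(1 + K_p) = 5/(457/455) = 2275/457.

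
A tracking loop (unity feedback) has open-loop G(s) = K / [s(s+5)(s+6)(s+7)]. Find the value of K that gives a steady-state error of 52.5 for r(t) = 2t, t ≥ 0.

8

System type = 1 (one pole at s=0).
K_v = lim_{s→0} s·G(s) = K / (5·6·7) = (1/210)·K.
e_ss = 2/K_v = 52.5 ⇒ K_v = 4/105 ⇒ K = (4/105)/(1/210) = 8.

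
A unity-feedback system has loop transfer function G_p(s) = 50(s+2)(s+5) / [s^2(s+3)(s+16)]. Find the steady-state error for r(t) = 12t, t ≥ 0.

0

System type = 2 (two poles at s=0).
K_v = ∞ for a type-2 system; e_ss to a ramp is zero.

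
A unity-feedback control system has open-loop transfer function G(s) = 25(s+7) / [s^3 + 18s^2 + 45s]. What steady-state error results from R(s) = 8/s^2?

Lowest-order denominator term is 45s, so the open loop has 1 pole at the origin → type 1 system.
K_v = lim_{s→0} s·G(s) = 25·7 / 45 = 35/9.
e_ss = 8/K_v = 8/(35/9) = 72/35.

72/35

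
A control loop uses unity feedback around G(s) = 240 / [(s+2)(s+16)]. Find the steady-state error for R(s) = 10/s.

20/17

G(s) has no factors of s in the denominator, so the system is type 0.
K_p = lim_{s→0} G(s) = 240 / (2·16) = 7.5.
e_ss = 10/(1 + K_p) = 10/8.5 = 20/17.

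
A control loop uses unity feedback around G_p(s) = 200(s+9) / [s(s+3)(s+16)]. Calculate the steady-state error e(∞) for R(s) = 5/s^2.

One free integrator in G_p(s): this is a type 1 system.
K_v = lim_{s→0} s·G_p(s) = 200·9 / (3·16) = 37.5.
e_ss = 5/K_v = 5/37.5 = 2/15.

2/15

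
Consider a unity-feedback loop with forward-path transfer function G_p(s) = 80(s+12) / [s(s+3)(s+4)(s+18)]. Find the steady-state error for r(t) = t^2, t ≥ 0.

infinity

The open loop has one pole at the origin → type 1 system.
K_a = lim_{s→0} s^2·G_p(s) = 0; the steady-state error to this parabolic input grows without bound.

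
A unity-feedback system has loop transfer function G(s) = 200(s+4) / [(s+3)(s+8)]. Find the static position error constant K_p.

100/3

System type = 0 (no poles at s=0).
K_p = lim_{s→0} G(s) = 200·4 / (3·8) = 100/3.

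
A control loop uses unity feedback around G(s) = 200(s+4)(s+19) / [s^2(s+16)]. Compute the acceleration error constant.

The open loop has two poles at the origin → type 2 system.
K_a = lim_{s→0} s^2·G(s) = 200·4·19 / (16) = 950.

950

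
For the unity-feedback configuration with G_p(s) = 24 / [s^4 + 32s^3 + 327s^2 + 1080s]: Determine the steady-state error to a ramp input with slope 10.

Lowest-order denominator term is 1080s, so the open loop has 1 pole at the origin → type 1 system.
K_v = lim_{s→0} s·G_p(s) = 24 / 1080 = 1/45.
e_ss = 10/K_v = 10/(1/45) = 450.

450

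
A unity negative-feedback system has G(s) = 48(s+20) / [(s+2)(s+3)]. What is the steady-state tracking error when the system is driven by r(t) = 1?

1/161

The open loop has no poles at the origin → type 0 system.
K_p = lim_{s→0} G(s) = 48·20 / (2·3) = 160.
e_ss = 1/(1 + K_p) = 1/161.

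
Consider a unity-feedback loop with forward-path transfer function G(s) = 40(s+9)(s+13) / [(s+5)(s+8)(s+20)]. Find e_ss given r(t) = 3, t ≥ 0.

60/137

The open loop has no poles at the origin → type 0 system.
K_p = lim_{s→0} G(s) = 40·9·13 / (5·8·20) = 5.85.
e_ss = 3/(1 + K_p) = 3/6.85 = 60/137.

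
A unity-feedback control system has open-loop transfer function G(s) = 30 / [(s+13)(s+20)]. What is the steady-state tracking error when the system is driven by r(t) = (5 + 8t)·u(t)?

No free integrators in G(s): this is a type 0 system. Treating each term separately:
  • 5: e_ss = 5/(1+K_p) with K_p=3/26 → 130/29.
  • 8t: a type-0 system cannot track it, e_ss → ∞.
The unbounded component dominates.

infinity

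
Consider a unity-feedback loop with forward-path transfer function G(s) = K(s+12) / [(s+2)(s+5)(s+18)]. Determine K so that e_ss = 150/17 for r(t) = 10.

G(s) has no factors of s in the denominator, so the system is type 0.
K_p = lim_{s→0} G(s) = K·12 / (2·5·18) = (1/15)·K.
e_ss = 10/(1 + K_p) = 150/17 ⇒ 1 + (1/15)·K = 17/15 ⇒ K = 2.

2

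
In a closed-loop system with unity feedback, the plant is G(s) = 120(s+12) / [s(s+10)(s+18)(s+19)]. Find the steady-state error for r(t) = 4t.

G(s) has one factor of s in the denominator, so the system is type 1.
K_v = lim_{s→0} s·G(s) = 120·12 / (10·18·19) = 8/19.
e_ss = 4/K_v = 4/(8/19) = 9.5.

9.5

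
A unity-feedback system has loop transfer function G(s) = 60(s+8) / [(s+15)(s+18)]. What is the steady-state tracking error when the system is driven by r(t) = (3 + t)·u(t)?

infinity

G(s) has no factors of s in the denominator, so the system is type 0. Taking each input component in turn:
  • 3: e_ss = 3/(1+K_p) with K_p=16/9 → 1.08.
  • t: a type-0 system cannot track it, e_ss → ∞.
The unbounded component dominates.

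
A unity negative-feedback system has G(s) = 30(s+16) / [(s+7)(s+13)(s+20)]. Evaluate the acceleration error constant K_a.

G(s) has no factors of s in the denominator, so the system is type 0.
K_a = lim_{s→0} s^2·G(s) = 0 (the extra factor of s kills the finite limit).

0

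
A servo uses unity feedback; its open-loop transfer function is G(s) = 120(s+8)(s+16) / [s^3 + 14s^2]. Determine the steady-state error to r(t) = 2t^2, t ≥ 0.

7/1920

The denominator has no term below 14s^2 — 2 poles at s=0, type 2.
K_a = lim_{s→0} s^2·G(s) = 120·8·16 / 14 = 7680/7.
r(t) = 2t^2 gives R(s) = 4/s^3.
e_ss = 4/K_a = 4/(7680/7) = 7/1920.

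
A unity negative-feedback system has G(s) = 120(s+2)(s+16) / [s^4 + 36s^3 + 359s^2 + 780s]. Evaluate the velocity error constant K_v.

The denominator has no term below 780s — 1 pole at s=0, type 1.
K_v = lim_{s→0} s·G(s) = 120·2·16 / 780 = 64/13.

64/13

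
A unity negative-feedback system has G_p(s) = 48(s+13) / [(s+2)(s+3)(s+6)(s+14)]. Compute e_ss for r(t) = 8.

168/47

The open loop has no poles at the origin → type 0 system.
K_p = lim_{s→0} G_p(s) = 48·13 / (2·3·6·14) = 26/21.
e_ss = 8/(1 + K_p) = 8/(47/21) = 168/47.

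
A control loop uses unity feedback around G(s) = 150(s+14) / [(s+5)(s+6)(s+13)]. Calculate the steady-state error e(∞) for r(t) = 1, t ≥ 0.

System type = 0 (no poles at s=0).
K_p = lim_{s→0} G(s) = 150·14 / (5·6·13) = 70/13.
e_ss = 1/(1 + K_p) = 1/(83/13) = 13/83.

13/83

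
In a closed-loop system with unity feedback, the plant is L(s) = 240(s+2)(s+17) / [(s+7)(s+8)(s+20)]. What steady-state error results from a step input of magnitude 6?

21/29

System type = 0 (no poles at s=0).
K_p = lim_{s→0} L(s) = 240·2·17 / (7·8·20) = 51/7.
e_ss = 6/(1 + K_p) = 6/(58/7) = 21/29.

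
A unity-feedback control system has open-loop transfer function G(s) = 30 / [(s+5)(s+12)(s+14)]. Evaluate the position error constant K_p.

No free integrators in G(s): this is a type 0 system.
K_p = lim_{s→0} G(s) = 30 / (5·12·14) = 1/28.

1/28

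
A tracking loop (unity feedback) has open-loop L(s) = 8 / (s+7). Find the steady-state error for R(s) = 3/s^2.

infinity

L(s) has no factors of s in the denominator, so the system is type 0.
For a type-0 system K_v = 0, so e_ss to a ramp input is unbounded.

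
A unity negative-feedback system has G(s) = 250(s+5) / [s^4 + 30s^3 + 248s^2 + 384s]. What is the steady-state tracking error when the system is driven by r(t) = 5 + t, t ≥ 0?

0.3072

Factoring s from the denominator leaves a polynomial with constant term 384, so the system is type 1. By superposition:
  • 5: tracked with zero error.
  • t: e_ss = 1/K_v with K_v=625/192 → 0.3072.
Total e_ss = 0.3072.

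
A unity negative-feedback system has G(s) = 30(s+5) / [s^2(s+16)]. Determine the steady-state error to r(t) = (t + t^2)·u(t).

G(s) has two factors of s in the denominator, so the system is type 2. Taking each input component in turn:
  • t: tracked with zero error.
  • t^2: e_ss = 2/K_a with K_a=9.375 → 16/75.
Total e_ss = 16/75.

16/75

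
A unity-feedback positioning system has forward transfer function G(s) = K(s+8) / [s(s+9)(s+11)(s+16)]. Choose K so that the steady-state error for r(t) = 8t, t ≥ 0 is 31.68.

The open loop has one pole at the origin → type 1 system.
K_v = lim_{s→0} s·G(s) = K·8 / (9·11·16) = (1/198)·K.
e_ss = 8/K_v = 31.68 ⇒ K_v = 25/99 ⇒ K = (25/99)/(1/198) = 50.

50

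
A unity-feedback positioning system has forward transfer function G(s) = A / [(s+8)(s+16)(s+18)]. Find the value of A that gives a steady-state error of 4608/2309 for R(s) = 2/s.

G(s) has no factors of s in the denominator, so the system is type 0.
K_p = lim_{s→0} G(s) = A / (8·16·18) = (1/2304)·A.
e_ss = 2/(1 + K_p) = 4608/2309 ⇒ 1 + (1/2304)·A = 2309/2304 ⇒ A = 5.

5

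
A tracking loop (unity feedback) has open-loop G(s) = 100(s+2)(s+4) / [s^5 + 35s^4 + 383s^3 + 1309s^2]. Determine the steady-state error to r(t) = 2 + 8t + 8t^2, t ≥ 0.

Lowest-order denominator term is 1309s^2, so the open loop has 2 poles at the origin → type 2 system. By superposition:
  • 2: tracked with zero error.
  • 8t: tracked with zero error.
  • 8t^2: e_ss = 16/K_a with K_a=800/1309 → 26.18.
Total e_ss = 26.18.

26.18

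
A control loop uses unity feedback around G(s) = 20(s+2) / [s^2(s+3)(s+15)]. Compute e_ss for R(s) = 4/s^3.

4.5

G(s) has two factors of s in the denominator, so the system is type 2.
K_a = lim_{s→0} s^2·G(s) = 20·2 / (3·15) = 8/9.
r(t) = 2t^2 gives R(s) = 4/s^3.
e_ss = 4/K_a = 4/(8/9) = 4.5.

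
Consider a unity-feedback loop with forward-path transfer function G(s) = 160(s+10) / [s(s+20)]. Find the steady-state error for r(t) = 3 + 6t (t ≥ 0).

0.075

One free integrator in G(s): this is a type 1 system. Treating each term separately:
  • 3: tracked with zero error.
  • 6t: e_ss = 6/K_v with K_v=80 → 0.075.
Total e_ss = 0.075.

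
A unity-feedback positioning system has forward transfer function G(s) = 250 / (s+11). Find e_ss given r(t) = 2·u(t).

G(s) has no factors of s in the denominator, so the system is type 0.
K_p = lim_{s→0} G(s) = 250 / (11) = 250/11.
e_ss = 2/(1 + K_p) = 2/(261/11) = 22/261.

22/261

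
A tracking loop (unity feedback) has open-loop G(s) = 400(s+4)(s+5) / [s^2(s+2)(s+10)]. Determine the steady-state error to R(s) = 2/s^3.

G(s) has two factors of s in the denominator, so the system is type 2.
K_a = lim_{s→0} s^2·G(s) = 400·4·5 / (2·10) = 400.
r(t) = t^2 gives R(s) = 2/s^3.
e_ss = 2/K_a = 2/400 = 0.005.

0.005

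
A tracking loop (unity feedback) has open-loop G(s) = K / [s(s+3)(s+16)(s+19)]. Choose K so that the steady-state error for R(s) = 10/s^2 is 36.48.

G(s) has one factor of s in the denominator, so the system is type 1.
K_v = lim_{s→0} s·G(s) = K / (3·16·19) = (1/912)·K.
e_ss = 10/K_v = 36.48 ⇒ K_v = 125/456 ⇒ K = (125/456)/(1/912) = 250.

250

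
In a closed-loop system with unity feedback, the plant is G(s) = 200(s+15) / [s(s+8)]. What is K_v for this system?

G(s) has one factor of s in the denominator, so the system is type 1.
K_v = lim_{s→0} s·G(s) = 200·15 / (8) = 375.

375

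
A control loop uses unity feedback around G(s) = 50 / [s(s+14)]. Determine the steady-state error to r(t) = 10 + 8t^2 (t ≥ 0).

infinity

The open loop has one pole at the origin → type 1 system. By superposition:
  • 10: tracked with zero error.
  • 8t^2: a type-1 system cannot track it, e_ss → ∞.
The unbounded component dominates.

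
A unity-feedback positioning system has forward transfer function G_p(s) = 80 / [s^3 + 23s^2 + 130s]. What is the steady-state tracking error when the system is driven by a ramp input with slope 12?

Factoring s from the denominator leaves a polynomial with constant term 130, so the system is type 1.
K_v = lim_{s→0} s·G_p(s) = 80 / 130 = 8/13.
e_ss = 12/K_v = 12/(8/13) = 19.5.

19.5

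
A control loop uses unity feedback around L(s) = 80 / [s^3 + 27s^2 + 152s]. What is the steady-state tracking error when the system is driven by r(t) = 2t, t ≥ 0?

The denominator has no term below 152s — 1 pole at s=0, type 1.
K_v = lim_{s→0} s·L(s) = 80 / 152 = 10/19.
e_ss = 2/K_v = 2/(10/19) = 3.8.

3.8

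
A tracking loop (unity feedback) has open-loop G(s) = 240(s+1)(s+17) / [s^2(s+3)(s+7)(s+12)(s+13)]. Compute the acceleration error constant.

System type = 2 (two poles at s=0).
K_a = lim_{s→0} s^2·G(s) = 240·1·17 / (3·7·12·13) = 340/273.

340/273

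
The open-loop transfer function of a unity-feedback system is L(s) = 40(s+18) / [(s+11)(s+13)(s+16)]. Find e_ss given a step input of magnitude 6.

No free integrators in L(s): this is a type 0 system.
K_p = lim_{s→0} L(s) = 40·18 / (11·13·16) = 45/143.
e_ss = 6/(1 + K_p) = 6/(188/143) = 429/94.

429/94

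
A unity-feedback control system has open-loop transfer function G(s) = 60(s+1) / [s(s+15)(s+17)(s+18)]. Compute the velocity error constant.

The open loop has one pole at the origin → type 1 system.
K_v = lim_{s→0} s·G(s) = 60·1 / (15·17·18) = 2/153.

2/153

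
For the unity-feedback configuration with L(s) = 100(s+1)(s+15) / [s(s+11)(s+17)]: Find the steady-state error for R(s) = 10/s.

One free integrator in L(s): this is a type 1 system.
A type-1 system has K_p = ∞, so it tracks a step input with zero steady-state error.

0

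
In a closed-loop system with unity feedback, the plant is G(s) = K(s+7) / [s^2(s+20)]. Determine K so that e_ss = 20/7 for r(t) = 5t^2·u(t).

The open loop has two poles at the origin → type 2 system.
K_a = lim_{s→0} s^2·G(s) = K·7 / (20) = 0.35·K.
e_ss = 10/K_a = 20/7 ⇒ K_a = 3.5 ⇒ K = 3.5/0.35 = 10.

10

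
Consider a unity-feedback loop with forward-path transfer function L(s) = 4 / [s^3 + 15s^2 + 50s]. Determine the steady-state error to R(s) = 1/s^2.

12.5

Lowest-order denominator term is 50s, so the open loop has 1 pole at the origin → type 1 system.
K_v = lim_{s→0} s·L(s) = 4 / 50 = 0.08.
e_ss = 1/K_v = 1/0.08 = 12.5.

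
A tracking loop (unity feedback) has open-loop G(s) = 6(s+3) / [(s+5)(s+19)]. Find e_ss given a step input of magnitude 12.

System type = 0 (no poles at s=0).
K_p = lim_{s→0} G(s) = 6·3 / (5·19) = 18/95.
e_ss = 12/(1 + K_p) = 12/(113/95) = 1140/113.

1140/113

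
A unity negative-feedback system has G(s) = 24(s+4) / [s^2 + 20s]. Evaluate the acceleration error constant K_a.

0

Lowest-order denominator term is 20s, so the open loop has 1 pole at the origin → type 1 system.
K_a = lim_{s→0} s^2·G(s) = 0 (the extra factor of s kills the finite limit).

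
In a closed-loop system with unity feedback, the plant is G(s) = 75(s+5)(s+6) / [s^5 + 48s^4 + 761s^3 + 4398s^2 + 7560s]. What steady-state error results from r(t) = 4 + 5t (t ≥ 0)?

Factoring s from the denominator leaves a polynomial with constant term 7560, so the system is type 1. By superposition:
  • 4: tracked with zero error.
  • 5t: e_ss = 5/K_v with K_v=25/84 → 16.8.
Total e_ss = 16.8.

16.8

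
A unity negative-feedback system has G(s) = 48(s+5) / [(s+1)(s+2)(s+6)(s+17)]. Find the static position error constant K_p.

20/17

No free integrators in G(s): this is a type 0 system.
K_p = lim_{s→0} G(s) = 48·5 / (1·2·6·17) = 20/17.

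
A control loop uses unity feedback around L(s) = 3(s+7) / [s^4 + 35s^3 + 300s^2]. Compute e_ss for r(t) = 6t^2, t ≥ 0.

The denominator has no term below 300s^2 — 2 poles at s=0, type 2.
K_a = lim_{s→0} s^2·L(s) = 3·7 / 300 = 0.07.
r(t) = 6t^2 gives R(s) = 12/s^3.
e_ss = 12/K_a = 12/0.07 = 1200/7.

1200/7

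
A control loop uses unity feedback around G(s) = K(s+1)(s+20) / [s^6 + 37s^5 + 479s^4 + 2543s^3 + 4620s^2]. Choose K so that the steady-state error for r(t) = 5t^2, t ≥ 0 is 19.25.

Factoring s^2 from the denominator leaves a polynomial with constant term 4620, so the system is type 2.
K_a = lim_{s→0} s^2·G(s) = K·1·20 / 4620 = (1/231)·K.
e_ss = 10/K_a = 19.25 ⇒ K_a = 40/77 ⇒ K = (40/77)/(1/231) = 120.

120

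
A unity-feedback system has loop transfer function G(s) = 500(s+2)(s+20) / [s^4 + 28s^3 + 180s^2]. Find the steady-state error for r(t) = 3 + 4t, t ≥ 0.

0

Factoring s^2 from the denominator leaves a polynomial with constant term 180, so the system is type 2. By superposition:
  • 3: tracked with zero error.
  • 4t: tracked with zero error.
Total e_ss = 0.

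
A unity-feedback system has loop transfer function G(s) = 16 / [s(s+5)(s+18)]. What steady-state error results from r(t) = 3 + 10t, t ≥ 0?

One free integrator in G(s): this is a type 1 system. Taking each input component in turn:
  • 3: tracked with zero error.
  • 10t: e_ss = 10/K_v with K_v=8/45 → 56.25.
Total e_ss = 56.25.

56.25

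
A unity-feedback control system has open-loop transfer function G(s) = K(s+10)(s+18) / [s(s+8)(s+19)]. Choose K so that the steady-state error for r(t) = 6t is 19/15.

4

System type = 1 (one pole at s=0).
K_v = lim_{s→0} s·G(s) = K·10·18 / (8·19) = (45/38)·K.
e_ss = 6/K_v = 19/15 ⇒ K_v = 90/19 ⇒ K = (90/19)/(45/38) = 4.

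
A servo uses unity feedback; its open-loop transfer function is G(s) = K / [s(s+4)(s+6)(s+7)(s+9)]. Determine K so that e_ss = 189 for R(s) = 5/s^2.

One free integrator in G(s): this is a type 1 system.
K_v = lim_{s→0} s·G(s) = K / (4·6·7·9) = (1/1512)·K.
e_ss = 5/K_v = 189 ⇒ K_v = 5/189 ⇒ K = (5/189)/(1/1512) = 40.

40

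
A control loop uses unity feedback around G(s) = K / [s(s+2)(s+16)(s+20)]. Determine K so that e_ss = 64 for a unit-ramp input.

System type = 1 (one pole at s=0).
K_v = lim_{s→0} s·G(s) = K / (2·16·20) = (1/640)·K.
e_ss = 1/K_v = 64 ⇒ K_v = 1/64 ⇒ K = (1/64)/(1/640) = 10.

10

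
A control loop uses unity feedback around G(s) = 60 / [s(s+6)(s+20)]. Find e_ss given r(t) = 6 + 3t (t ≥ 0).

G(s) has one factor of s in the denominator, so the system is type 1. By superposition:
  • 6: tracked with zero error.
  • 3t: e_ss = 3/K_v with K_v=0.5 → 6.
Total e_ss = 6.

6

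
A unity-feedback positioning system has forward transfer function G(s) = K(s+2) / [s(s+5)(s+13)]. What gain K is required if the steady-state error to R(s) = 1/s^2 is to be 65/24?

G(s) has one factor of s in the denominator, so the system is type 1.
K_v = lim_{s→0} s·G(s) = K·2 / (5·13) = (2/65)·K.
e_ss = 1/K_v = 65/24 ⇒ K_v = 24/65 ⇒ K = (24/65)/(2/65) = 12.

12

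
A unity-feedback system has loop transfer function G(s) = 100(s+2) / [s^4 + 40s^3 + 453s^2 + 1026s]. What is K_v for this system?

The denominator has no term below 1026s — 1 pole at s=0, type 1.
K_v = lim_{s→0} s·G(s) = 100·2 / 1026 = 100/513.

100/513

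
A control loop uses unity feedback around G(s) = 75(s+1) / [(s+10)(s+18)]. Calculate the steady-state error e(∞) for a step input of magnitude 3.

G(s) has no factors of s in the denominator, so the system is type 0.
K_p = lim_{s→0} G(s) = 75·1 / (10·18) = 5/12.
e_ss = 3/(1 + K_p) = 3/(17/12) = 36/17.

36/17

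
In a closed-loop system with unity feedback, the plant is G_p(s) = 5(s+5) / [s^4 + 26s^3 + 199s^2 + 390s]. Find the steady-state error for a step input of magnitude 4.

Factoring s from the denominator leaves a polynomial with constant term 390, so the system is type 1.
K_p = ∞ for a type-1 system; e_ss to a step is zero.

0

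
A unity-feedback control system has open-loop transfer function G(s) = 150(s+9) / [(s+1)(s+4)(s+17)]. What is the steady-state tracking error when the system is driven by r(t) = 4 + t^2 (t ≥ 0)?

No free integrators in G(s): this is a type 0 system. Taking each input component in turn:
  • 4: e_ss = 4/(1+K_p) with K_p=675/34 → 136/709.
  • t^2: a type-0 system cannot track it, e_ss → ∞.
The unbounded component dominates.

infinity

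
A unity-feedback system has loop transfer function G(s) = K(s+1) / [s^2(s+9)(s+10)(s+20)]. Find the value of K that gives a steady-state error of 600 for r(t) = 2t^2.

12

System type = 2 (two poles at s=0).
K_a = lim_{s→0} s^2·G(s) = K·1 / (9·10·20) = (1/1800)·K.
e_ss = 4/K_a = 600 ⇒ K_a = 1/150 ⇒ K = (1/150)/(1/1800) = 12.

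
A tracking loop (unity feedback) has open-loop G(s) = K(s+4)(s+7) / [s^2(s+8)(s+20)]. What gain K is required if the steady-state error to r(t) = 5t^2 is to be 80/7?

The open loop has two poles at the origin → type 2 system.
K_a = lim_{s→0} s^2·G(s) = K·4·7 / (8·20) = 0.175·K.
e_ss = 10/K_a = 80/7 ⇒ K_a = 0.875 ⇒ K = 0.875/0.175 = 5.

5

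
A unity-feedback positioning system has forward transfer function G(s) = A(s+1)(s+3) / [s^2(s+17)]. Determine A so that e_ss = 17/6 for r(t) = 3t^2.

12

System type = 2 (two poles at s=0).
K_a = lim_{s→0} s^2·G(s) = A·1·3 / (17) = (3/17)·A.
e_ss = 6/K_a = 17/6 ⇒ K_a = 36/17 ⇒ A = (36/17)/(3/17) = 12.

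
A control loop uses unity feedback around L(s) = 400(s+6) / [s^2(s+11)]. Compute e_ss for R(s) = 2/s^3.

The open loop has two poles at the origin → type 2 system.
K_a = lim_{s→0} s^2·L(s) = 400·6 / (11) = 2400/11.
r(t) = t^2 gives R(s) = 2/s^3.
e_ss = 2/K_a = 2/(2400/11) = 11/1200.

11/1200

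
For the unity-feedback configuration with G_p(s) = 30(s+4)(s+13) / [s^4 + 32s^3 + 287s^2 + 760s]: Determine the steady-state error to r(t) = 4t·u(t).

Factoring s from the denominator leaves a polynomial with constant term 760, so the system is type 1.
K_v = lim_{s→0} s·G_p(s) = 30·4·13 / 760 = 39/19.
e_ss = 4/K_v = 4/(39/19) = 76/39.

76/39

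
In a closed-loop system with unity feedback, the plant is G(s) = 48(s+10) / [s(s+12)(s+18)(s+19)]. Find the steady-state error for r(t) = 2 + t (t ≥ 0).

8.55

One free integrator in G(s): this is a type 1 system. By superposition:
  • 2: tracked with zero error.
  • t: e_ss = 1/K_v with K_v=20/171 → 8.55.
Total e_ss = 8.55.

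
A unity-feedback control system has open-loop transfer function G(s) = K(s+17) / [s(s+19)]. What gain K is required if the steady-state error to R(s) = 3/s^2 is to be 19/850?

150

System type = 1 (one pole at s=0).
K_v = lim_{s→0} s·G(s) = K·17 / (19) = (17/19)·K.
e_ss = 3/K_v = 19/850 ⇒ K_v = 2550/19 ⇒ K = (2550/19)/(17/19) = 150.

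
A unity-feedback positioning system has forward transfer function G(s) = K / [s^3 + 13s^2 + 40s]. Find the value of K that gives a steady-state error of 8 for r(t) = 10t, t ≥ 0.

50

Lowest-order denominator term is 40s, so the open loop has 1 pole at the origin → type 1 system.
K_v = lim_{s→0} s·G(s) = K / 40 = 0.025·K.
e_ss = 10/K_v = 8 ⇒ K_v = 1.25 ⇒ K = 1.25/0.025 = 50.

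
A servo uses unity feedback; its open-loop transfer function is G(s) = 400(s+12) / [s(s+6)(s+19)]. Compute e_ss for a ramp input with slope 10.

G(s) has one factor of s in the denominator, so the system is type 1.
K_v = lim_{s→0} s·G(s) = 400·12 / (6·19) = 800/19.
e_ss = 10/K_v = 10/(800/19) = 0.2375.

0.2375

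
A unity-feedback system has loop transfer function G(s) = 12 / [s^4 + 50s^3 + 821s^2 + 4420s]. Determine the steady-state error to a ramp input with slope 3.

Lowest-order denominator term is 4420s, so the open loop has 1 pole at the origin → type 1 system.
K_v = lim_{s→0} s·G(s) = 12 / 4420 = 3/1105.
e_ss = 3/K_v = 3/(3/1105) = 1105.

1105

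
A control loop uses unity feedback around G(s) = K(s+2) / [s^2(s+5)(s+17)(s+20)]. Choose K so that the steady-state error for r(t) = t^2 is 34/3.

Two free integrators in G(s): this is a type 2 system.
K_a = lim_{s→0} s^2·G(s) = K·2 / (5·17·20) = (1/850)·K.
e_ss = 2/K_a = 34/3 ⇒ K_a = 3/17 ⇒ K = (3/17)/(1/850) = 150.

150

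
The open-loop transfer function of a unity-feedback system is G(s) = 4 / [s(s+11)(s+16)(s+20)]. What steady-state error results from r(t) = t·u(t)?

880

G(s) has one factor of s in the denominator, so the system is type 1.
K_v = lim_{s→0} s·G(s) = 4 / (11·16·20) = 1/880.
e_ss = 1/K_v = 1/(1/880) = 880.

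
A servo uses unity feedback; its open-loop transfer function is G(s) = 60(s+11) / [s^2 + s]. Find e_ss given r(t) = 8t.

2/165

The denominator has no term below s — 1 pole at s=0, type 1.
K_v = lim_{s→0} s·G(s) = 60·11 / 1 = 660.
e_ss = 8/K_v = 8/660 = 2/165.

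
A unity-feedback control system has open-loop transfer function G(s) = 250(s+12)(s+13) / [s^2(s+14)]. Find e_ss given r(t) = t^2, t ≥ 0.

7/9750

The open loop has two poles at the origin → type 2 system.
K_a = lim_{s→0} s^2·G(s) = 250·12·13 / (14) = 19500/7.
r(t) = t^2 gives R(s) = 2/s^3.
e_ss = 2/K_a = 2/(19500/7) = 7/9750.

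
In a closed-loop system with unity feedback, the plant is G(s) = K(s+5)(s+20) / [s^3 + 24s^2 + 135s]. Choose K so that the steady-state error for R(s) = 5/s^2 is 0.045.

150

Factoring s from the denominator leaves a polynomial with constant term 135, so the system is type 1.
K_v = lim_{s→0} s·G(s) = K·5·20 / 135 = (20/27)·K.
e_ss = 5/K_v = 0.045 ⇒ K_v = 1000/9 ⇒ K = (1000/9)/(20/27) = 150.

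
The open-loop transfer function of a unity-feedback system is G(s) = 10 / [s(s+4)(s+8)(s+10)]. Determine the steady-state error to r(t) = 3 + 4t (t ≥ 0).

128

System type = 1 (one pole at s=0). Treating each term separately:
  • 3: tracked with zero error.
  • 4t: e_ss = 4/K_v with K_v=1/32 → 128.
Total e_ss = 128.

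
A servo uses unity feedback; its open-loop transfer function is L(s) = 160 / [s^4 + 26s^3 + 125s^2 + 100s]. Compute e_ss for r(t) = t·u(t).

0.625

Lowest-order denominator term is 100s, so the open loop has 1 pole at the origin → type 1 system.
K_v = lim_{s→0} s·L(s) = 160 / 100 = 1.6.
e_ss = 1/K_v = 1/1.6 = 0.625.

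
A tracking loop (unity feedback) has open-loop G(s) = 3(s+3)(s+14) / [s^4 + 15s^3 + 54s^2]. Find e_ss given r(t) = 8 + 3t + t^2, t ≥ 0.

The denominator has no term below 54s^2 — 2 poles at s=0, type 2. Treating each term separately:
  • 8: tracked with zero error.
  • 3t: tracked with zero error.
  • t^2: e_ss = 2/K_a with K_a=7/3 → 6/7.
Total e_ss = 6/7.

6/7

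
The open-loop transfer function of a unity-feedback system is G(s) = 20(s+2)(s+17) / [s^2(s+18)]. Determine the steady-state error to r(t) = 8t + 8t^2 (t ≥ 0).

System type = 2 (two poles at s=0). Treating each term separately:
  • 8t: tracked with zero error.
  • 8t^2: e_ss = 16/K_a with K_a=340/9 → 36/85.
Total e_ss = 36/85.

36/85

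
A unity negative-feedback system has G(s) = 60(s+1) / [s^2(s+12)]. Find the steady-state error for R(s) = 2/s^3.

The open loop has two poles at the origin → type 2 system.
K_a = lim_{s→0} s^2·G(s) = 60·1 / (12) = 5.
r(t) = t^2 gives R(s) = 2/s^3.
e_ss = 2/K_a = 2/5 = 0.4.

0.4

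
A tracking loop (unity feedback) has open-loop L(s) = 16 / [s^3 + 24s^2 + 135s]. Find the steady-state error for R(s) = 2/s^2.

Factoring s from the denominator leaves a polynomial with constant term 135, so the system is type 1.
K_v = lim_{s→0} s·L(s) = 16 / 135 = 16/135.
e_ss = 2/K_v = 2/(16/135) = 16.875.

16.875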